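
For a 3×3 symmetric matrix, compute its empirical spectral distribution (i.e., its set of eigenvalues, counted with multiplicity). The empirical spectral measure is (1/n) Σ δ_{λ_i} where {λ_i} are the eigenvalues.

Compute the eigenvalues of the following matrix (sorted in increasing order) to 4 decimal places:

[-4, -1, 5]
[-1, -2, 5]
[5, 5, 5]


Since M is real symmetric, all three eigenvalues are real; they are the roots of det(λI − M) = λ³ − (tr M) λ² + s λ − det M, where s is the sum of the principal 2×2 minors.
tr M = -4 + (-2) + 5 = -1.
s = ((-4)·(-2) − (-1)²) + ((-4)·5 − 5²) + ((-2)·5 − 5²) = 7 + (-45) + (-35) = -73.
det M (expand along row 1) = (-4)·(-35) − (-1)·(-30) + 5·5 = 135.
Characteristic polynomial: λ³ + λ² − 73λ − 135 = 0.
Substitute λ = y + (tr M)/3 = y − 0.333333 to remove the quadratic term: y³ + p·y + q = 0 with p = s − (tr M)²/3 = -73.333333 and q = −2(tr M)³/27 + (tr M)·s/3 − det M = -110.592593.
Three real roots ⇒ use the trigonometric (Viète) form: r = 2√(−p/3) = 9.888265, φ = arccos(3q/(p·r)) = arccos(0.457537) = 1.095574 rad.
y_k = r·cos(φ/3 − 2πk/3) for k = 0, 1, 2 gives y = 9.236188, -1.559834, -7.676354.
λ_k = y_k − 0.333333 gives λ = 8.9029, -1.8932, -8.0097 (check: the sum is -1.0000 = tr M).

Eigenvalues sorted in increasing order: [-8.0097, -1.8932, 8.9029].


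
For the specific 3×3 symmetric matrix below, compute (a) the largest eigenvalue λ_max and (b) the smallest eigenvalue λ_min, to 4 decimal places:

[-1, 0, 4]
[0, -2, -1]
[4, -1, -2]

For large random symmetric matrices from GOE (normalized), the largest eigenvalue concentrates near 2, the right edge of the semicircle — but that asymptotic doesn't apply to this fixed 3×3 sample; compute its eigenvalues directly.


Since M is real symmetric, all three eigenvalues are real; they are the roots of det(λI − M) = λ³ − (tr M) λ² + s λ − det M, where s is the sum of the principal 2×2 minors.
tr M = -1 + (-2) + (-2) = -5.
s = ((-1)·(-2) − 0²) + ((-1)·(-2) − 4²) + ((-2)·(-2) − (-1)²) = 2 + (-14) + 3 = -9.
det M (expand along row 1) = (-1)·3 − 0·4 + 4·8 = 29.
Characteristic polynomial: λ³ + 5λ² − 9λ − 29 = 0.
Substitute λ = y + (tr M)/3 = y − 1.666667 to remove the quadratic term: y³ + p·y + q = 0 with p = s − (tr M)²/3 = -17.333333 and q = −2(tr M)³/27 + (tr M)·s/3 − det M = -4.740741.
Three real roots ⇒ use the trigonometric (Viète) form: r = 2√(−p/3) = 4.807402, φ = arccos(3q/(p·r)) = arccos(0.170677) = 1.399280 rad.
y_k = r·cos(φ/3 − 2πk/3) for k = 0, 1, 2 gives y = 4.293880, -0.274700, -4.019179.
λ_k = y_k − 1.666667 gives λ = 2.6272, -1.9414, -5.6858 (check: the sum is -5.0000 = tr M).

Hence λ_max = 2.6272 and λ_min = -5.6858.


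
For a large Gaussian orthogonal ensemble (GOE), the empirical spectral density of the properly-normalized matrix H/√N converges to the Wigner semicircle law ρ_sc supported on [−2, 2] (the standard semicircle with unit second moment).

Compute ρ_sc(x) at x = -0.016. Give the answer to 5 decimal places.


ρ_sc(x) = (1/(2π)) √(4 − x²). With x = -0.016:
  4 − x² = 4 − (-0.016)² = 4 − 0.000256 = 3.999744.
  √(4 − x²) = 1.999936.
  1/(2π) = 0.159155.
  ρ_sc(-0.016) = 0.159155 · 1.999936 = 0.318300.

Rounded to 5 decimal places: ρ_sc(-0.016) ≈ 0.31830.


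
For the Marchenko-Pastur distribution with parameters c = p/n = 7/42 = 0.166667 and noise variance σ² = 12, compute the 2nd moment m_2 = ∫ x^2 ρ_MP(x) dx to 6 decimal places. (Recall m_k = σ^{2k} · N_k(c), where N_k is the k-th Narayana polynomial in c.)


E[X²] = σ⁴ (1 + c) (second MP moment). With σ² = 12 (so σ⁴ = 144) and c = 7/42 = 0.166667: E[X²] = 144 · (1 + 0.166667) = 144 · 1.166667.

So E[X^2] = 168.000000.


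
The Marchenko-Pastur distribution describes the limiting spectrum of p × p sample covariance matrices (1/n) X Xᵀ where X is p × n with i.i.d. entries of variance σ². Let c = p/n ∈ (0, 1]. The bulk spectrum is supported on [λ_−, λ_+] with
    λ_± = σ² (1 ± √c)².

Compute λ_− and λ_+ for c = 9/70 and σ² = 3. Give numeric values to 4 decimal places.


c = 9/70 = 0.128571; √c = 0.358569.
λ_− = σ² (1 − √c)² = 3 · (1 − 0.358569)² = 3 · (0.641431)² = 1.234303.
λ_+ = σ² (1 + √c)² = 3 · (1 + 0.358569)² = 3 · (1.358569)² = 5.537126.

Rounded to 4 decimal places: λ_− ≈ 1.2343, λ_+ ≈ 5.5371.


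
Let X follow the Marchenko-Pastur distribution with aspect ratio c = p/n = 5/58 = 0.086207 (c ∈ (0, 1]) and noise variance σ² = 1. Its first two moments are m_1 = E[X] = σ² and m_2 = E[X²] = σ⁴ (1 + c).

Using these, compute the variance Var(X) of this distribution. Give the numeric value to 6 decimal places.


m_1 = E[X] = σ² = 1, so m_1² = 1.
m_2 = E[X²] = σ⁴ (1 + c) = 1 · (1 + 0.086207) = 1 · 1.086207 = 1.086207.
(Note m_2 − m_1² simplifies to c · σ⁴ = 0.086207 · 1.)

Var(X) = m_2 − m_1² = 1.086207 − 1 = 0.086207.


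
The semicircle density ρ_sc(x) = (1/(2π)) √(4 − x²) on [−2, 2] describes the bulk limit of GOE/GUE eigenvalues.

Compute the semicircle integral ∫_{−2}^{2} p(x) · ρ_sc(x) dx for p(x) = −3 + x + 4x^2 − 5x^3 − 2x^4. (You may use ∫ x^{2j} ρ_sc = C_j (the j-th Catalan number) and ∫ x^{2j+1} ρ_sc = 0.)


Write p(x) = Σ a_i x^i, split into monomials and integrate each against ρ_sc separately.
Using ∫ x^{2j} ρ_sc = C_j = (1/(j+1)) C(2j, j) (Catalan numbers) and ∫ x^{2j+1} ρ_sc = 0 (odd monomials vanish by symmetry):
  i = 0 (even): a_0 · C_{0} = -3 · 1 = -3
  i = 1 (odd): ∫ x^1 ρ_sc = 0 (vanishes)
  i = 2 (even): a_2 · C_{1} = 4 · 1 = 4
  i = 3 (odd): ∫ x^3 ρ_sc = 0 (vanishes)
  i = 4 (even): a_4 · C_{2} = -2 · 2 = -4

Summing the contributions: ∫_{−2}^{2} p(x) ρ_sc(x) dx = (-3) + 4 + (-4) = -3.


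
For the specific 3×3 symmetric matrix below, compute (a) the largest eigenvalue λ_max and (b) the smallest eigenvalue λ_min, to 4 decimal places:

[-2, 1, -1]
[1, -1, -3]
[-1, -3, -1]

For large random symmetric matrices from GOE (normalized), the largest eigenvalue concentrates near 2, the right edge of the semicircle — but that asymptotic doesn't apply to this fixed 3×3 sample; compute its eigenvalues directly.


Since M is real symmetric, all three eigenvalues are real; they are the roots of det(λI − M) = λ³ − (tr M) λ² + s λ − det M, where s is the sum of the principal 2×2 minors.
tr M = -2 + (-1) + (-1) = -4.
s = ((-2)·(-1) − 1²) + ((-2)·(-1) − (-1)²) + ((-1)·(-1) − (-3)²) = 1 + 1 + (-8) = -6.
det M (expand along row 1) = (-2)·(-8) − 1·(-4) + (-1)·(-4) = 24.
Characteristic polynomial: λ³ + 4λ² − 6λ − 24 = 0.
Substitute λ = y + (tr M)/3 = y − 1.333333 to remove the quadratic term: y³ + p·y + q = 0 with p = s − (tr M)²/3 = -11.333333 and q = −2(tr M)³/27 + (tr M)·s/3 − det M = -11.259259.
Three real roots ⇒ use the trigonometric (Viète) form: r = 2√(−p/3) = 3.887301, φ = arccos(3q/(p·r)) = arccos(0.766700) = 0.697112 rad.
y_k = r·cos(φ/3 − 2πk/3) for k = 0, 1, 2 gives y = 3.782823, -1.116156, -2.666667.
λ_k = y_k − 1.333333 gives λ = 2.4495, -2.4495, -4.0000 (check: the sum is -4.0000 = tr M).

Hence λ_max = 2.4495 and λ_min = -4.0000.


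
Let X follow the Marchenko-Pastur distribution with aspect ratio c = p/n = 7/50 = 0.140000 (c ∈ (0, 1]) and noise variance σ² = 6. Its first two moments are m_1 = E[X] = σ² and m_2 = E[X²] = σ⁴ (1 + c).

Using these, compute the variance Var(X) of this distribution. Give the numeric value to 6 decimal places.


m_1 = E[X] = σ² = 6, so m_1² = 36.
m_2 = E[X²] = σ⁴ (1 + c) = 36 · (1 + 0.140000) = 36 · 1.140000 = 41.040000.
(Note m_2 − m_1² simplifies to c · σ⁴ = 0.140000 · 36.)

Var(X) = m_2 − m_1² = 41.040000 − 36 = 5.040000.


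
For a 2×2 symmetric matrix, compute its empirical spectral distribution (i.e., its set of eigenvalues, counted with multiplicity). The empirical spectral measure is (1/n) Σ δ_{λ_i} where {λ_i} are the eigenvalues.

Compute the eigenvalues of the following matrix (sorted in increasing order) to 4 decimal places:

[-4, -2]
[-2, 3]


Since M is real symmetric, both eigenvalues are real; they are the roots of det(λI − M) = λ² − (tr M) λ + det M.
tr M = -4 + 3 = -1.
det M = (-4)·3 − (-2)² = -12 − 4 = -16.
Characteristic polynomial: λ² + λ − 16 = 0.
Discriminant Δ = (tr M)² − 4·det M = 1 − (-64) = 65; √Δ = 8.062258.
λ = (tr M ± √Δ)/2 = (-1 ± 8.062258)/2, giving (tr M − √Δ)/2 = -4.5311 and (tr M + √Δ)/2 = 3.5311.

Eigenvalues sorted in increasing order: [-4.5311, 3.5311].


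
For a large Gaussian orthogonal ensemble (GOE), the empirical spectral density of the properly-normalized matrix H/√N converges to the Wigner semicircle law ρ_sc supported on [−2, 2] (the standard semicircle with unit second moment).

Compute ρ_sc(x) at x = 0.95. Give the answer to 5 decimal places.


ρ_sc(x) = (1/(2π)) √(4 − x²). With x = 0.95:
  4 − x² = 4 − (0.95)² = 4 − 0.902500 = 3.097500.
  √(4 − x²) = 1.759972.
  1/(2π) = 0.159155.
  ρ_sc(0.95) = 0.159155 · 1.759972 = 0.280108.

Rounded to 5 decimal places: ρ_sc(0.95) ≈ 0.28011.


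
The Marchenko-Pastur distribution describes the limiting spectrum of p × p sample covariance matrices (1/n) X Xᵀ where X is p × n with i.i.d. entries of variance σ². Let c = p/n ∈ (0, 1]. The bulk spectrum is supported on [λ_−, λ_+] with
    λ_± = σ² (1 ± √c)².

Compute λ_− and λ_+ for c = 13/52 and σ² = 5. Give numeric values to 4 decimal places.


c = 13/52 = 0.250000; √c = 0.500000.
λ_− = σ² (1 − √c)² = 5 · (1 − 0.500000)² = 5 · (0.500000)² = 1.250000.
λ_+ = σ² (1 + √c)² = 5 · (1 + 0.500000)² = 5 · (1.500000)² = 11.250000.

Rounded to 4 decimal places: λ_− ≈ 1.2500, λ_+ ≈ 11.2500.


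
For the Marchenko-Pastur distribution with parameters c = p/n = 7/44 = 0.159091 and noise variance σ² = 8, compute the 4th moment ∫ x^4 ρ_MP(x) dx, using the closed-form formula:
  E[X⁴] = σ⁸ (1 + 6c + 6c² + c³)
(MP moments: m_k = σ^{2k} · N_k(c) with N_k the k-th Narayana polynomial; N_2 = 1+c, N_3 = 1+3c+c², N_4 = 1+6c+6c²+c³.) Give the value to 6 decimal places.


E[X⁴] = σ⁸ (1 + 6c + 6c² + c³) (fourth MP moment). With σ² = 8 (so σ⁸ = 4096) and c = 7/44 = 0.159091: E[X⁴] = 4096 · (1 + 6·0.159091 + 6·(0.159091)² + (0.159091)³) = 4096 · 2.110432.

So E[X^4] = 8644.327573.


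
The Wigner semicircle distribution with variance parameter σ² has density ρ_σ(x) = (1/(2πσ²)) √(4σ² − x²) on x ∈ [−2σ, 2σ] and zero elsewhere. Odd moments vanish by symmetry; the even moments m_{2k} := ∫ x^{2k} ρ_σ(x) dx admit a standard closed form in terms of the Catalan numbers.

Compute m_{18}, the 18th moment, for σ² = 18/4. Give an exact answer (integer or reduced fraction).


By the scaled semicircle moment identity, m_{2k} = σ^{2k} · C_k with k = 9.
C_9 = (1/(k+1)) · C(2k, k) = (1/10) · C(18, 9) = (1/10) · 48620 = 4862.
σ^{2k} = (σ²)^k = (18/4)^9 = 387420489/512.

Therefore m_{18} = σ^{18} · C_9 = (387420489/512) · 4862 = 941819208759/256.


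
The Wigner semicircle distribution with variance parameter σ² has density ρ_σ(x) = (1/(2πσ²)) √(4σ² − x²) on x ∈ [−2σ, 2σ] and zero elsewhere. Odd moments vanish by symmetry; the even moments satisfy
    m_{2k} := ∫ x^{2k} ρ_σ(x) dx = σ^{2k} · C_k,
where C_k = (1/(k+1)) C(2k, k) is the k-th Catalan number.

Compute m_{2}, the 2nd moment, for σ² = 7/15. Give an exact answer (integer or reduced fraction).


By the scaled semicircle moment identity, m_{2k} = σ^{2k} · C_k with k = 1.
C_1 = (1/(k+1)) · C(2k, k) = (1/2) · C(2, 1) = (1/2) · 2 = 1.
σ^{2k} = (σ²)^k = (7/15)^1 = 7/15.

Therefore m_{2} = σ^{2} · C_1 = (7/15) · 1 = 7/15.


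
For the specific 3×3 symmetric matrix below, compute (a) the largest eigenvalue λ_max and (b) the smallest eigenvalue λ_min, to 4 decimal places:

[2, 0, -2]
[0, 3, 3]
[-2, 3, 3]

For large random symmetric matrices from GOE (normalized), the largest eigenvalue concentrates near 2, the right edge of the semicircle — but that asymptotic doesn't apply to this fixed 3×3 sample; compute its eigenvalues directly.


Since M is real symmetric, all three eigenvalues are real; they are the roots of det(λI − M) = λ³ − (tr M) λ² + s λ − det M, where s is the sum of the principal 2×2 minors.
tr M = 2 + 3 + 3 = 8.
s = (2·3 − 0²) + (2·3 − (-2)²) + (3·3 − 3²) = 6 + 2 + 0 = 8.
det M (expand along row 1) = 2·0 − 0·6 + (-2)·6 = -12.
Characteristic polynomial: λ³ − 8λ² + 8λ + 12 = 0.
Substitute λ = y + (tr M)/3 = y + 2.666667 to remove the quadratic term: y³ + p·y + q = 0 with p = s − (tr M)²/3 = -13.333333 and q = −2(tr M)³/27 + (tr M)·s/3 − det M = -4.592593.
Three real roots ⇒ use the trigonometric (Viète) form: r = 2√(−p/3) = 4.216370, φ = arccos(3q/(p·r)) = arccos(0.245077) = 1.323198 rad.
y_k = r·cos(φ/3 − 2πk/3) for k = 0, 1, 2 gives y = 3.812852, -0.347594, -3.465257.
λ_k = y_k + 2.666667 gives λ = 6.4795, 2.3191, -0.7986 (check: the sum is 8.0000 = tr M).

Hence λ_max = 6.4795 and λ_min = -0.7986.


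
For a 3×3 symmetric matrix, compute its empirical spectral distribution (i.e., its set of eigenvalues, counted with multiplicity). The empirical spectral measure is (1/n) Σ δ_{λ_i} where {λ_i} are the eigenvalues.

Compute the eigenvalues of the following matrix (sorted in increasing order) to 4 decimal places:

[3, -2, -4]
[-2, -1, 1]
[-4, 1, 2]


Since M is real symmetric, all three eigenvalues are real; they are the roots of det(λI − M) = λ³ − (tr M) λ² + s λ − det M, where s is the sum of the principal 2×2 minors.
tr M = 3 + (-1) + 2 = 4.
s = (3·(-1) − (-2)²) + (3·2 − (-4)²) + ((-1)·2 − 1²) = -7 + (-10) + (-3) = -20.
det M (expand along row 1) = 3·(-3) − (-2)·0 + (-4)·(-6) = 15.
Characteristic polynomial: λ³ − 4λ² − 20λ − 15 = 0.
Substitute λ = y + (tr M)/3 = y + 1.333333 to remove the quadratic term: y³ + p·y + q = 0 with p = s − (tr M)²/3 = -25.333333 and q = −2(tr M)³/27 + (tr M)·s/3 − det M = -46.407407.
Three real roots ⇒ use the trigonometric (Viète) form: r = 2√(−p/3) = 5.811865, φ = arccos(3q/(p·r)) = arccos(0.945585) = 0.331408 rad.
y_k = r·cos(φ/3 − 2πk/3) for k = 0, 1, 2 gives y = 5.776439, -2.333333, -3.443106.
λ_k = y_k + 1.333333 gives λ = 7.1098, -1.0000, -2.1098 (check: the sum is 4.0000 = tr M).

Eigenvalues sorted in increasing order: [-2.1098, -1.0000, 7.1098].


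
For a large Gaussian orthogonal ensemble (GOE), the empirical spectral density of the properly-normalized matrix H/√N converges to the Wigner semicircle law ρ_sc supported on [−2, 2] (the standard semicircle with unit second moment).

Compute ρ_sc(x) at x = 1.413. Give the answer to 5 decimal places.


ρ_sc(x) = (1/(2π)) √(4 − x²). With x = 1.413:
  4 − x² = 4 − (1.413)² = 4 − 1.996569 = 2.003431.
  √(4 − x²) = 1.415426.
  1/(2π) = 0.159155.
  ρ_sc(1.413) = 0.159155 · 1.415426 = 0.225272.

Rounded to 5 decimal places: ρ_sc(1.413) ≈ 0.22527.


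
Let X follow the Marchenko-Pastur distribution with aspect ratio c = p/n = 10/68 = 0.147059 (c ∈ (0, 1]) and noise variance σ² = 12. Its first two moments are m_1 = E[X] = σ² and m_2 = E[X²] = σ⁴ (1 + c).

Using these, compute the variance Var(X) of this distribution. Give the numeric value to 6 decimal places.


m_1 = E[X] = σ² = 12, so m_1² = 144.
m_2 = E[X²] = σ⁴ (1 + c) = 144 · (1 + 0.147059) = 144 · 1.147059 = 165.176471.
(Note m_2 − m_1² simplifies to c · σ⁴ = 0.147059 · 144.)

Var(X) = m_2 − m_1² = 165.176471 − 144 = 21.176471.


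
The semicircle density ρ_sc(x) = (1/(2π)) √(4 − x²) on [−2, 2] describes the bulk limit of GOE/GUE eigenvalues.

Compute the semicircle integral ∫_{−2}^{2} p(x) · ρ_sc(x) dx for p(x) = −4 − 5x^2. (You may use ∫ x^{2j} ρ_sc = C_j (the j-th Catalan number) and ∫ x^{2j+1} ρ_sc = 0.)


Write p(x) = Σ a_i x^i, split into monomials and integrate each against ρ_sc separately.
Using ∫ x^{2j} ρ_sc = C_j = (1/(j+1)) C(2j, j) (Catalan numbers) and ∫ x^{2j+1} ρ_sc = 0 (odd monomials vanish by symmetry):
  i = 0 (even): a_0 · C_{0} = -4 · 1 = -4
  i = 2 (even): a_2 · C_{1} = -5 · 1 = -5

Summing the contributions: ∫_{−2}^{2} p(x) ρ_sc(x) dx = (-4) + (-5) = -9.


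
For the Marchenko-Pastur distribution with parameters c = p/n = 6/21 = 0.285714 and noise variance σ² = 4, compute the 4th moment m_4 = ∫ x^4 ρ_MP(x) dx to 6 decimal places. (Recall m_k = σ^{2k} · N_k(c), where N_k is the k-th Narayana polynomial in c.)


E[X⁴] = σ⁸ (1 + 6c + 6c² + c³) (fourth MP moment). With σ² = 4 (so σ⁸ = 256) and c = 6/21 = 0.285714: E[X⁴] = 256 · (1 + 6·0.285714 + 6·(0.285714)² + (0.285714)³) = 256 · 3.227405.

So E[X^4] = 826.215743.


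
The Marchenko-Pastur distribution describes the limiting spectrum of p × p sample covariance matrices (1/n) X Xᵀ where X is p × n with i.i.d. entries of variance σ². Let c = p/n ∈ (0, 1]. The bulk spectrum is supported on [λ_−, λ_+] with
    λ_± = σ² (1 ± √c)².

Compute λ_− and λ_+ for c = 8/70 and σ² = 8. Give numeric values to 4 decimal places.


c = 8/70 = 0.114286; √c = 0.338062.
λ_− = σ² (1 − √c)² = 8 · (1 − 0.338062)² = 8 · (0.661938)² = 3.505298.
λ_+ = σ² (1 + √c)² = 8 · (1 + 0.338062)² = 8 · (1.338062)² = 14.323273.

Rounded to 4 decimal places: λ_− ≈ 3.5053, λ_+ ≈ 14.3233.


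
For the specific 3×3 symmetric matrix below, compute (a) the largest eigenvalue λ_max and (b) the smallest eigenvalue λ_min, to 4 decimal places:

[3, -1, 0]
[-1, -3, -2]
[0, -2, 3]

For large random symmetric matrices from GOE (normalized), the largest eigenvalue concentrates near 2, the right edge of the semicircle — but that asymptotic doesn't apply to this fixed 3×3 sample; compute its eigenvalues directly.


Since M is real symmetric, all three eigenvalues are real; they are the roots of det(λI − M) = λ³ − (tr M) λ² + s λ − det M, where s is the sum of the principal 2×2 minors.
tr M = 3 + (-3) + 3 = 3.
s = (3·(-3) − (-1)²) + (3·3 − 0²) + ((-3)·3 − (-2)²) = -10 + 9 + (-13) = -14.
det M (expand along row 1) = 3·(-13) − (-1)·(-3) + 0·2 = -42.
Characteristic polynomial: λ³ − 3λ² − 14λ + 42 = 0.
Substitute λ = y + (tr M)/3 = y + 1.000000 to remove the quadratic term: y³ + p·y + q = 0 with p = s − (tr M)²/3 = -17.000000 and q = −2(tr M)³/27 + (tr M)·s/3 − det M = 26.000000.
Three real roots ⇒ use the trigonometric (Viète) form: r = 2√(−p/3) = 4.760952, φ = arccos(3q/(p·r)) = arccos(-0.963722) = 2.871410 rad.
y_k = r·cos(φ/3 − 2πk/3) for k = 0, 1, 2 gives y = 2.741657, 2.000000, -4.741657.
λ_k = y_k + 1.000000 gives λ = 3.7417, 3.0000, -3.7417 (check: the sum is 3.0000 = tr M).

Hence λ_max = 3.7417 and λ_min = -3.7417.


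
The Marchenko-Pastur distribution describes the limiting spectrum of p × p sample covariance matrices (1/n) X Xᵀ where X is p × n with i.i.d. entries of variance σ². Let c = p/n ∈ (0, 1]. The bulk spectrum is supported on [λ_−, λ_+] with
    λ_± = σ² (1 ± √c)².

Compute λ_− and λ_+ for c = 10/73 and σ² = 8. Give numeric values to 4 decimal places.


c = 10/73 = 0.136986; √c = 0.370117.
λ_− = σ² (1 − √c)² = 8 · (1 − 0.370117)² = 8 · (0.629883)² = 3.174025.
λ_+ = σ² (1 + √c)² = 8 · (1 + 0.370117)² = 8 · (1.370117)² = 15.017756.

Rounded to 4 decimal places: λ_− ≈ 3.1740, λ_+ ≈ 15.0178.


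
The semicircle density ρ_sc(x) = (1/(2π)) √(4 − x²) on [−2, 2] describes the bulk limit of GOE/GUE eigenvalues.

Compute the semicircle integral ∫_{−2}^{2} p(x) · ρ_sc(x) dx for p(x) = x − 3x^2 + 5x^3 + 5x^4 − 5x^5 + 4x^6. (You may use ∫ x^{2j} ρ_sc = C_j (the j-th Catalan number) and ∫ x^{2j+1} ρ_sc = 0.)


Write p(x) = Σ a_i x^i, split into monomials and integrate each against ρ_sc separately.
Using ∫ x^{2j} ρ_sc = C_j = (1/(j+1)) C(2j, j) (Catalan numbers) and ∫ x^{2j+1} ρ_sc = 0 (odd monomials vanish by symmetry):
  i = 1 (odd): ∫ x^1 ρ_sc = 0 (vanishes)
  i = 2 (even): a_2 · C_{1} = -3 · 1 = -3
  i = 3 (odd): ∫ x^3 ρ_sc = 0 (vanishes)
  i = 4 (even): a_4 · C_{2} = 5 · 2 = 10
  i = 5 (odd): ∫ x^5 ρ_sc = 0 (vanishes)
  i = 6 (even): a_6 · C_{3} = 4 · 5 = 20

Summing the contributions: ∫_{−2}^{2} p(x) ρ_sc(x) dx = (-3) + 10 + 20 = 27.


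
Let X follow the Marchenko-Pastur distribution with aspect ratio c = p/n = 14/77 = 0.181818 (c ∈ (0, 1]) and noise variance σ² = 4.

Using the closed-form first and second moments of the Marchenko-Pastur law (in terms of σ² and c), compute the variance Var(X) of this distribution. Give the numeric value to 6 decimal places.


Recall the MP moments m_1 = E[X] = σ² and m_2 = E[X²] = σ⁴ (1 + c).
m_1 = E[X] = σ² = 4, so m_1² = 16.
m_2 = E[X²] = σ⁴ (1 + c) = 16 · (1 + 0.181818) = 16 · 1.181818 = 18.909091.
(Note m_2 − m_1² simplifies to c · σ⁴ = 0.181818 · 16.)

Var(X) = m_2 − m_1² = 18.909091 − 16 = 2.909091.


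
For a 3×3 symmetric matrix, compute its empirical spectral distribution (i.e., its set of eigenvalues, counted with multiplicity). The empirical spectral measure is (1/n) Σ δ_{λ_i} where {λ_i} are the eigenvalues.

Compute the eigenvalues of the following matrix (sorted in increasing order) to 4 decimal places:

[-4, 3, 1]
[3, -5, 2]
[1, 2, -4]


Since M is real symmetric, all three eigenvalues are real; they are the roots of det(λI − M) = λ³ − (tr M) λ² + s λ − det M, where s is the sum of the principal 2×2 minors.
tr M = -4 + (-5) + (-4) = -13.
s = ((-4)·(-5) − 3²) + ((-4)·(-4) − 1²) + ((-5)·(-4) − 2²) = 11 + 15 + 16 = 42.
det M (expand along row 1) = (-4)·16 − 3·(-14) + 1·11 = -11.
Characteristic polynomial: λ³ + 13λ² + 42λ + 11 = 0.
Substitute λ = y + (tr M)/3 = y − 4.333333 to remove the quadratic term: y³ + p·y + q = 0 with p = s − (tr M)²/3 = -14.333333 and q = −2(tr M)³/27 + (tr M)·s/3 − det M = -8.259259.
Three real roots ⇒ use the trigonometric (Viète) form: r = 2√(−p/3) = 4.371626, φ = arccos(3q/(p·r)) = arccos(0.395432) = 1.164258 rad.
y_k = r·cos(φ/3 − 2πk/3) for k = 0, 1, 2 gives y = 4.046530, -0.590600, -3.455930.
λ_k = y_k − 4.333333 gives λ = -0.2868, -4.9239, -7.7893 (check: the sum is -13.0000 = tr M).

Eigenvalues sorted in increasing order: [-7.7893, -4.9239, -0.2868].


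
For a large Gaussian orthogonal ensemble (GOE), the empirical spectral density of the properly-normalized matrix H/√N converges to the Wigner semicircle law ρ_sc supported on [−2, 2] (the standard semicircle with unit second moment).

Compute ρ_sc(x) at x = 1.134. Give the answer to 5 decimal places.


ρ_sc(x) = (1/(2π)) √(4 − x²). With x = 1.134:
  4 − x² = 4 − (1.134)² = 4 − 1.285956 = 2.714044.
  √(4 − x²) = 1.647436.
  1/(2π) = 0.159155.
  ρ_sc(1.134) = 0.159155 · 1.647436 = 0.262198.

Rounded to 5 decimal places: ρ_sc(1.134) ≈ 0.26220.


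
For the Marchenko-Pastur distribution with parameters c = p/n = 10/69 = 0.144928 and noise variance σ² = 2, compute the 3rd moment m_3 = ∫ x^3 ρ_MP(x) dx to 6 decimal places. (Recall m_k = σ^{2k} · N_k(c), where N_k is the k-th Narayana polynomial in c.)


E[X³] = σ⁶ (1 + 3c + c²) (third MP moment). With σ² = 2 (so σ⁶ = 8) and c = 10/69 = 0.144928: E[X³] = 8 · (1 + 3·0.144928 + (0.144928)²) = 8 · 1.455787.

So E[X^3] = 11.646293.


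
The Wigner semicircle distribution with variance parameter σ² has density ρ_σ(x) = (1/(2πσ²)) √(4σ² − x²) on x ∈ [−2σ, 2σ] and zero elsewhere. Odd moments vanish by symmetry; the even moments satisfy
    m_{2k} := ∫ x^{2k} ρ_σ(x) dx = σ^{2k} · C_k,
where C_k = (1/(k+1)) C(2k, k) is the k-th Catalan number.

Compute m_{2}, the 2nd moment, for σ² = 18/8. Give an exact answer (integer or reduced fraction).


By the scaled semicircle moment identity, m_{2k} = σ^{2k} · C_k with k = 1.
C_1 = (1/(k+1)) · C(2k, k) = (1/2) · C(2, 1) = (1/2) · 2 = 1.
σ^{2k} = (σ²)^k = (18/8)^1 = 9/4.

Therefore m_{2} = σ^{2} · C_1 = (9/4) · 1 = 9/4.


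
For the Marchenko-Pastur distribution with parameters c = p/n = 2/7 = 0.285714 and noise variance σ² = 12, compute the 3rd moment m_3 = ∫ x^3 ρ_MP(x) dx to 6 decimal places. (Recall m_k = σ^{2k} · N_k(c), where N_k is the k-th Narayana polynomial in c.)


E[X³] = σ⁶ (1 + 3c + c²) (third MP moment). With σ² = 12 (so σ⁶ = 1728) and c = 2/7 = 0.285714: E[X³] = 1728 · (1 + 3·0.285714 + (0.285714)²) = 1728 · 1.938776.

So E[X^3] = 3350.204082.


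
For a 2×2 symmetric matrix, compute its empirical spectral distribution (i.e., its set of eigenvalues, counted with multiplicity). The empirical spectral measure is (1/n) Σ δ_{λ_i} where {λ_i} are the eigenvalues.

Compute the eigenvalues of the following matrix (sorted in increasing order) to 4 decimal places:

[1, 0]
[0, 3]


Since M is real symmetric, both eigenvalues are real; they are the roots of det(λI − M) = λ² − (tr M) λ + det M.
tr M = 1 + 3 = 4.
det M = 1·3 − 0² = 3 − 0 = 3.
Characteristic polynomial: λ² − 4λ + 3 = 0.
Discriminant Δ = (tr M)² − 4·det M = 16 − 12 = 4; √Δ = 2.000000.
λ = (tr M ± √Δ)/2 = (4 ± 2.000000)/2, giving (tr M − √Δ)/2 = 1.0000 and (tr M + √Δ)/2 = 3.0000.

Eigenvalues sorted in increasing order: [1.0000, 3.0000].


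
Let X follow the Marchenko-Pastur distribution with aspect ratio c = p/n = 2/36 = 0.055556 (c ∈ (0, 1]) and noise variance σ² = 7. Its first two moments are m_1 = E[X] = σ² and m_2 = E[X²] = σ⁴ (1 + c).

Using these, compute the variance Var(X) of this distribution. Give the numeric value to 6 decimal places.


m_1 = E[X] = σ² = 7, so m_1² = 49.
m_2 = E[X²] = σ⁴ (1 + c) = 49 · (1 + 0.055556) = 49 · 1.055556 = 51.722222.
(Note m_2 − m_1² simplifies to c · σ⁴ = 0.055556 · 49.)

Var(X) = m_2 − m_1² = 51.722222 − 49 = 2.722222.


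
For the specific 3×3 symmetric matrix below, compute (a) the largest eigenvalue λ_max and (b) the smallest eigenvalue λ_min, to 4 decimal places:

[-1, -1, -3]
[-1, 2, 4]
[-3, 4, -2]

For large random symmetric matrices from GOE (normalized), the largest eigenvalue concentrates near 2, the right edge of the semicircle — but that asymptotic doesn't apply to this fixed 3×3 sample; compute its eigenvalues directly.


Since M is real symmetric, all three eigenvalues are real; they are the roots of det(λI − M) = λ³ − (tr M) λ² + s λ − det M, where s is the sum of the principal 2×2 minors.
tr M = -1 + 2 + (-2) = -1.
s = ((-1)·2 − (-1)²) + ((-1)·(-2) − (-3)²) + (2·(-2) − 4²) = -3 + (-7) + (-20) = -30.
det M (expand along row 1) = (-1)·(-20) − (-1)·14 + (-3)·2 = 28.
Characteristic polynomial: λ³ + λ² − 30λ − 28 = 0.
Substitute λ = y + (tr M)/3 = y − 0.333333 to remove the quadratic term: y³ + p·y + q = 0 with p = s − (tr M)²/3 = -30.333333 and q = −2(tr M)³/27 + (tr M)·s/3 − det M = -17.925926.
Three real roots ⇒ use the trigonometric (Viète) form: r = 2√(−p/3) = 6.359595, φ = arccos(3q/(p·r)) = arccos(0.278775) = 1.288278 rad.
y_k = r·cos(φ/3 − 2πk/3) for k = 0, 1, 2 gives y = 5.782174, -0.598015, -5.184159.
λ_k = y_k − 0.333333 gives λ = 5.4488, -0.9313, -5.5175 (check: the sum is -1.0000 = tr M).

Hence λ_max = 5.4488 and λ_min = -5.5175.


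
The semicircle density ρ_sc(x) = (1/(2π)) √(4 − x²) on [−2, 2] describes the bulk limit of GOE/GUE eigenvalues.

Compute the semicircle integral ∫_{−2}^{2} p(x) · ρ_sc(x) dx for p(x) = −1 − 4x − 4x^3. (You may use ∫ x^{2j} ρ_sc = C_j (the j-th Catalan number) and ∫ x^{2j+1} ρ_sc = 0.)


Write p(x) = Σ a_i x^i, split into monomials and integrate each against ρ_sc separately.
Using ∫ x^{2j} ρ_sc = C_j = (1/(j+1)) C(2j, j) (Catalan numbers) and ∫ x^{2j+1} ρ_sc = 0 (odd monomials vanish by symmetry):
  i = 0 (even): a_0 · C_{0} = -1 · 1 = -1
  i = 1 (odd): ∫ x^1 ρ_sc = 0 (vanishes)
  i = 3 (odd): ∫ x^3 ρ_sc = 0 (vanishes)

Summing the contributions: ∫_{−2}^{2} p(x) ρ_sc(x) dx = -1.


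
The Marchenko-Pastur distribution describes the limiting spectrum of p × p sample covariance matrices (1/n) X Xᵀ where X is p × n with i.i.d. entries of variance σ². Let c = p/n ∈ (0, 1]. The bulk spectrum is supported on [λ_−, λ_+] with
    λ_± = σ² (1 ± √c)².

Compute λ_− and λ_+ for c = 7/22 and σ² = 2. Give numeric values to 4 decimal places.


c = 7/22 = 0.318182; √c = 0.564076.
λ_− = σ² (1 − √c)² = 2 · (1 − 0.564076)² = 2 · (0.435924)² = 0.380059.
λ_+ = σ² (1 + √c)² = 2 · (1 + 0.564076)² = 2 · (1.564076)² = 4.892668.

Rounded to 4 decimal places: λ_− ≈ 0.3801, λ_+ ≈ 4.8927.


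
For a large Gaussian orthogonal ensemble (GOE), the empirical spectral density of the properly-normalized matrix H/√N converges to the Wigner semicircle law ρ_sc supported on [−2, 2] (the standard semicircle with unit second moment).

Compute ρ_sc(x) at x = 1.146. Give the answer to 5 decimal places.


ρ_sc(x) = (1/(2π)) √(4 − x²). With x = 1.146:
  4 − x² = 4 − (1.146)² = 4 − 1.313316 = 2.686684.
  √(4 − x²) = 1.639111.
  1/(2π) = 0.159155.
  ρ_sc(1.146) = 0.159155 · 1.639111 = 0.260873.

Rounded to 5 decimal places: ρ_sc(1.146) ≈ 0.26087.


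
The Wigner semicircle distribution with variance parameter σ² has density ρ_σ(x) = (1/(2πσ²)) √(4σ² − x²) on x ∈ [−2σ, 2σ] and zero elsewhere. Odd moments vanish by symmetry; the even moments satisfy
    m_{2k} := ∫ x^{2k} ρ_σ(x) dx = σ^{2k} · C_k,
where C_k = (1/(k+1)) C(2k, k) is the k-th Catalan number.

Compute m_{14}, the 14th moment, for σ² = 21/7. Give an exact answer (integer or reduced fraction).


By the scaled semicircle moment identity, m_{2k} = σ^{2k} · C_k with k = 7.
C_7 = (1/(k+1)) · C(2k, k) = (1/8) · C(14, 7) = (1/8) · 3432 = 429.
σ^{2k} = (σ²)^k = (21/7)^7 = 2187.

Therefore m_{14} = σ^{14} · C_7 = 2187 · 429 = 938223.


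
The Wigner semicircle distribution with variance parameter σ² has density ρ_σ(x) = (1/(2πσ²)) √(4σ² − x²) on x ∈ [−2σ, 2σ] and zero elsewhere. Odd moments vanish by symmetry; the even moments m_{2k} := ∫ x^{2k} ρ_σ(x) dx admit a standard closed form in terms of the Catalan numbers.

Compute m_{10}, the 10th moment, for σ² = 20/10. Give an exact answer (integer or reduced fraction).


By the scaled semicircle moment identity, m_{2k} = σ^{2k} · C_k with k = 5.
C_5 = (1/(k+1)) · C(2k, k) = (1/6) · C(10, 5) = (1/6) · 252 = 42.
σ^{2k} = (σ²)^k = (20/10)^5 = 32.

Therefore m_{10} = σ^{10} · C_5 = 32 · 42 = 1344.


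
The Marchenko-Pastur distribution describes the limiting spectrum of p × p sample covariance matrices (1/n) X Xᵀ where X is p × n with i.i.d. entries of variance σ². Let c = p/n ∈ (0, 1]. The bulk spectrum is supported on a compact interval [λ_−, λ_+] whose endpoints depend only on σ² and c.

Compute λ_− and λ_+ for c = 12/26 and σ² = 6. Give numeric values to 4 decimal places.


c = 12/26 = 0.461538; √c = 0.679366.
λ_− = σ² (1 − √c)² = 6 · (1 − 0.679366)² = 6 · (0.320634)² = 0.616836.
λ_+ = σ² (1 + √c)² = 6 · (1 + 0.679366)² = 6 · (1.679366)² = 16.921625.

Rounded to 4 decimal places: λ_− ≈ 0.6168, λ_+ ≈ 16.9216.


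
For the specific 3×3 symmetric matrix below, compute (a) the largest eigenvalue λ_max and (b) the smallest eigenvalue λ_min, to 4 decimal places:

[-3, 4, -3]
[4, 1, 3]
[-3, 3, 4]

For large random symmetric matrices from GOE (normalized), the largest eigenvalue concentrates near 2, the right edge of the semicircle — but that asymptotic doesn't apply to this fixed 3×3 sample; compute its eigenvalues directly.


Since M is real symmetric, all three eigenvalues are real; they are the roots of det(λI − M) = λ³ − (tr M) λ² + s λ − det M, where s is the sum of the principal 2×2 minors.
tr M = -3 + 1 + 4 = 2.
s = ((-3)·1 − 4²) + ((-3)·4 − (-3)²) + (1·4 − 3²) = -19 + (-21) + (-5) = -45.
det M (expand along row 1) = (-3)·(-5) − 4·25 + (-3)·15 = -130.
Characteristic polynomial: λ³ − 2λ² − 45λ + 130 = 0.
Substitute λ = y + (tr M)/3 = y + 0.666667 to remove the quadratic term: y³ + p·y + q = 0 with p = s − (tr M)²/3 = -46.333333 and q = −2(tr M)³/27 + (tr M)·s/3 − det M = 99.407407.
Three real roots ⇒ use the trigonometric (Viète) form: r = 2√(−p/3) = 7.859884, φ = arccos(3q/(p·r)) = arccos(-0.818899) = 2.530286 rad.
y_k = r·cos(φ/3 − 2πk/3) for k = 0, 1, 2 gives y = 5.226082, 2.471188, -7.697270.
λ_k = y_k + 0.666667 gives λ = 5.8927, 3.1379, -7.0306 (check: the sum is 2.0000 = tr M).

Hence λ_max = 5.8927 and λ_min = -7.0306.


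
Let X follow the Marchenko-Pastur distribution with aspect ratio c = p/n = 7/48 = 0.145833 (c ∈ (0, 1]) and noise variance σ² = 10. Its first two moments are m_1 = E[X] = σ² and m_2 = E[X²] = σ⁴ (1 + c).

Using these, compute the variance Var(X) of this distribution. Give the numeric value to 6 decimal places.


m_1 = E[X] = σ² = 10, so m_1² = 100.
m_2 = E[X²] = σ⁴ (1 + c) = 100 · (1 + 0.145833) = 100 · 1.145833 = 114.583333.
(Note m_2 − m_1² simplifies to c · σ⁴ = 0.145833 · 100.)

Var(X) = m_2 − m_1² = 114.583333 − 100 = 14.583333.


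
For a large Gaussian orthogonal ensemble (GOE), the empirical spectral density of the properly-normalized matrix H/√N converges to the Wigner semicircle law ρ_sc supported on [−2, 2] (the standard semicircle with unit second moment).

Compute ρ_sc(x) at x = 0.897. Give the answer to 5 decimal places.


ρ_sc(x) = (1/(2π)) √(4 − x²). With x = 0.897:
  4 − x² = 4 − (0.897)² = 4 − 0.804609 = 3.195391.
  √(4 − x²) = 1.787566.
  1/(2π) = 0.159155.
  ρ_sc(0.897) = 0.159155 · 1.787566 = 0.284500.

Rounded to 5 decimal places: ρ_sc(0.897) ≈ 0.28450.


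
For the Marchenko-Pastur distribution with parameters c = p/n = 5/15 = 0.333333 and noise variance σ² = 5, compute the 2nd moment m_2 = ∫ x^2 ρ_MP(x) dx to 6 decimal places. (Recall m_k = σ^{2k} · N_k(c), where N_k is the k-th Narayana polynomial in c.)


E[X²] = σ⁴ (1 + c) (second MP moment). With σ² = 5 (so σ⁴ = 25) and c = 5/15 = 0.333333: E[X²] = 25 · (1 + 0.333333) = 25 · 1.333333.

So E[X^2] = 33.333333.


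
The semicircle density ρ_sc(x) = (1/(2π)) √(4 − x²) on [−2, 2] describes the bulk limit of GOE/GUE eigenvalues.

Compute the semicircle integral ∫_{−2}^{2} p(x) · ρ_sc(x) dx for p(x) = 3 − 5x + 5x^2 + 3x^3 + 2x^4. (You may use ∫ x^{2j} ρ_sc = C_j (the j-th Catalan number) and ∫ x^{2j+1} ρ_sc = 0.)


Write p(x) = Σ a_i x^i, split into monomials and integrate each against ρ_sc separately.
Using ∫ x^{2j} ρ_sc = C_j = (1/(j+1)) C(2j, j) (Catalan numbers) and ∫ x^{2j+1} ρ_sc = 0 (odd monomials vanish by symmetry):
  i = 0 (even): a_0 · C_{0} = 3 · 1 = 3
  i = 1 (odd): ∫ x^1 ρ_sc = 0 (vanishes)
  i = 2 (even): a_2 · C_{1} = 5 · 1 = 5
  i = 3 (odd): ∫ x^3 ρ_sc = 0 (vanishes)
  i = 4 (even): a_4 · C_{2} = 2 · 2 = 4

Summing the contributions: ∫_{−2}^{2} p(x) ρ_sc(x) dx = 3 + 5 + 4 = 12.


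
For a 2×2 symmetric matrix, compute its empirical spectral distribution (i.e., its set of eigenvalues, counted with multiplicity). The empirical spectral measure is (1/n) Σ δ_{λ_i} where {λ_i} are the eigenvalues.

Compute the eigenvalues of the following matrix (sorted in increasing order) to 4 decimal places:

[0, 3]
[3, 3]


Since M is real symmetric, both eigenvalues are real; they are the roots of det(λI − M) = λ² − (tr M) λ + det M.
tr M = 0 + 3 = 3.
det M = 0·3 − 3² = 0 − 9 = -9.
Characteristic polynomial: λ² − 3λ − 9 = 0.
Discriminant Δ = (tr M)² − 4·det M = 9 − (-36) = 45; √Δ = 6.708204.
λ = (tr M ± √Δ)/2 = (3 ± 6.708204)/2, giving (tr M − √Δ)/2 = -1.8541 and (tr M + √Δ)/2 = 4.8541.

Eigenvalues sorted in increasing order: [-1.8541, 4.8541].


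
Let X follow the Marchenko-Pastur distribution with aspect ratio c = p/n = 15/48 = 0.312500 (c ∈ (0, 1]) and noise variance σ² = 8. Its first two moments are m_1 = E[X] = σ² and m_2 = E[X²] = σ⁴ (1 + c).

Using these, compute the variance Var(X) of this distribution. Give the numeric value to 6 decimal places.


m_1 = E[X] = σ² = 8, so m_1² = 64.
m_2 = E[X²] = σ⁴ (1 + c) = 64 · (1 + 0.312500) = 64 · 1.312500 = 84.000000.
(Note m_2 − m_1² simplifies to c · σ⁴ = 0.312500 · 64.)

Var(X) = m_2 − m_1² = 84.000000 − 64 = 20.000000.


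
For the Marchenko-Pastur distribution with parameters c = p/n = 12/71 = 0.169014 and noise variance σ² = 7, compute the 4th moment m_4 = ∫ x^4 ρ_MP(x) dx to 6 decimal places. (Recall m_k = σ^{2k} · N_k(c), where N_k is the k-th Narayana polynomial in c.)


E[X⁴] = σ⁸ (1 + 6c + 6c² + c³) (fourth MP moment). With σ² = 7 (so σ⁸ = 2401) and c = 12/71 = 0.169014: E[X⁴] = 2401 · (1 + 6·0.169014 + 6·(0.169014)² + (0.169014)³) = 2401 · 2.190307.

So E[X^4] = 5258.927317.


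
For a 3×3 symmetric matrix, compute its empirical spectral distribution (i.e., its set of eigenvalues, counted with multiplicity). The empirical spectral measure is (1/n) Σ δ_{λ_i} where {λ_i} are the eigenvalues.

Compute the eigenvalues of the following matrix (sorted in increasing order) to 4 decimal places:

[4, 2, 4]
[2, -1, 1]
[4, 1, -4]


Since M is real symmetric, all three eigenvalues are real; they are the roots of det(λI − M) = λ³ − (tr M) λ² + s λ − det M, where s is the sum of the principal 2×2 minors.
tr M = 4 + (-1) + (-4) = -1.
s = (4·(-1) − 2²) + (4·(-4) − 4²) + ((-1)·(-4) − 1²) = -8 + (-32) + 3 = -37.
det M (expand along row 1) = 4·3 − 2·(-12) + 4·6 = 60.
Characteristic polynomial: λ³ + λ² − 37λ − 60 = 0.
Substitute λ = y + (tr M)/3 = y − 0.333333 to remove the quadratic term: y³ + p·y + q = 0 with p = s − (tr M)²/3 = -37.333333 and q = −2(tr M)³/27 + (tr M)·s/3 − det M = -47.592593.
Three real roots ⇒ use the trigonometric (Viète) form: r = 2√(−p/3) = 7.055337, φ = arccos(3q/(p·r)) = arccos(0.542058) = 0.997912 rad.
y_k = r·cos(φ/3 − 2πk/3) for k = 0, 1, 2 gives y = 6.668595, -1.339125, -5.329470.
λ_k = y_k − 0.333333 gives λ = 6.3353, -1.6725, -5.6628 (check: the sum is -1.0000 = tr M).

Eigenvalues sorted in increasing order: [-5.6628, -1.6725, 6.3353].


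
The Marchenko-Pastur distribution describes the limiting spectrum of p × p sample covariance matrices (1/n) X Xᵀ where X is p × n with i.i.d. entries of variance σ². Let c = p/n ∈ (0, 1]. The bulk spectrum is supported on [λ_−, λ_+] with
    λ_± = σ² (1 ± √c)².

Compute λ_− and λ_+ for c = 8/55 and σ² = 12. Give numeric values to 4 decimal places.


c = 8/55 = 0.145455; √c = 0.381385.
λ_− = σ² (1 − √c)² = 12 · (1 − 0.381385)² = 12 · (0.618615)² = 4.592214.
λ_+ = σ² (1 + √c)² = 12 · (1 + 0.381385)² = 12 · (1.381385)² = 22.898695.

Rounded to 4 decimal places: λ_− ≈ 4.5922, λ_+ ≈ 22.8987.


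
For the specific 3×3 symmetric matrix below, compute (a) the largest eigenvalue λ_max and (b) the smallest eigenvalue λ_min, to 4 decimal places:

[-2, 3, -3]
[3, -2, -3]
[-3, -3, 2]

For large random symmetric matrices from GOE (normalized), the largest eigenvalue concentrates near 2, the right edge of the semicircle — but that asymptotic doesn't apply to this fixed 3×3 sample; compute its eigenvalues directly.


Since M is real symmetric, all three eigenvalues are real; they are the roots of det(λI − M) = λ³ − (tr M) λ² + s λ − det M, where s is the sum of the principal 2×2 minors.
tr M = -2 + (-2) + 2 = -2.
s = ((-2)·(-2) − 3²) + ((-2)·2 − (-3)²) + ((-2)·2 − (-3)²) = -5 + (-13) + (-13) = -31.
det M (expand along row 1) = (-2)·(-13) − 3·(-3) + (-3)·(-15) = 80.
Characteristic polynomial: λ³ + 2λ² − 31λ − 80 = 0.
Substitute λ = y + (tr M)/3 = y − 0.666667 to remove the quadratic term: y³ + p·y + q = 0 with p = s − (tr M)²/3 = -32.333333 and q = −2(tr M)³/27 + (tr M)·s/3 − det M = -58.740741.
Three real roots ⇒ use the trigonometric (Viète) form: r = 2√(−p/3) = 6.565905, φ = arccos(3q/(p·r)) = arccos(0.830072) = 0.591560 rad.
y_k = r·cos(φ/3 − 2πk/3) for k = 0, 1, 2 gives y = 6.438669, -2.105335, -4.333333.
λ_k = y_k − 0.666667 gives λ = 5.7720, -2.7720, -5.0000 (check: the sum is -2.0000 = tr M).

Hence λ_max = 5.7720 and λ_min = -5.0000.
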